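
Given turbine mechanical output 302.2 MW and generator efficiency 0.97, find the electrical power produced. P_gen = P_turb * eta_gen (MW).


P_gen = 302.2 * 0.97 = 293.1340 MW


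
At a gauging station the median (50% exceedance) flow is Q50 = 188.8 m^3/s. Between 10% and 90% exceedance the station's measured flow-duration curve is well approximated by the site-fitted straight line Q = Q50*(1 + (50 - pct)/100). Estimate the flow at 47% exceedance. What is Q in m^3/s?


Q = 188.8 * (1 + (50 - 47)/100) = 194.4640 m^3/s


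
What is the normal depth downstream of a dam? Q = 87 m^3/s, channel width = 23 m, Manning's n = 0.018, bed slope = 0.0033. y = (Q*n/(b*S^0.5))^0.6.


y = (87 * 0.018 / (23 * 0.0033^0.5))^0.6 = 1.1073 m


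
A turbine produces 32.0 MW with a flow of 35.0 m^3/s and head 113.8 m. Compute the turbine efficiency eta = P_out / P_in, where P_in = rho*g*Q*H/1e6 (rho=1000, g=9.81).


P_in = 1000 * 9.81 * 35.0 * 113.8 / 1e6 = 39.0732 MW
eta = 32.0 / 39.0732 = 0.8190


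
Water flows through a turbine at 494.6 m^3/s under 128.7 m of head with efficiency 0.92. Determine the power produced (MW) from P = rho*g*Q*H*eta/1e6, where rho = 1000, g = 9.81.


P = 1000 * 9.81 * 494.6 * 128.7 * 0.92 / 1e6 = 574.4993 MW


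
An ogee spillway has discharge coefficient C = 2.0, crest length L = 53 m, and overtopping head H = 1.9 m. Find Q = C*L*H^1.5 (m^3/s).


Q = 2.0 * 53 * 1.9^1.5 = 277.6107 m^3/s


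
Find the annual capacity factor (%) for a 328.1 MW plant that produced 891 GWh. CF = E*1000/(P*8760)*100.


CF = 891 * 1000 / (328.1 * 8760) * 100 = 31.0004 %


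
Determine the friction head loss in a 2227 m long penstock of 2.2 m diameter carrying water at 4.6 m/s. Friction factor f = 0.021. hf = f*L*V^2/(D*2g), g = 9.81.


hf = 0.021 * 2227 * 4.6^2 / (2.2 * 2 * 9.81) = 22.9263 m


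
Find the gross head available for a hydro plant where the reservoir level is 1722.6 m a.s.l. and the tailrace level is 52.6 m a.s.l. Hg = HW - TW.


Hg = 1722.6 - 52.6 = 1670.0000 m


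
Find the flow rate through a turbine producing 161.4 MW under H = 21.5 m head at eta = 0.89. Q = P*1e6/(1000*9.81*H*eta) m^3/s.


Q = 161.4 * 1e6 / (1000 * 9.81 * 21.5 * 0.89) = 859.8171 m^3/s


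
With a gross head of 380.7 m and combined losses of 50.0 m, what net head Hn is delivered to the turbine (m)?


Hn = 380.7 - 50.0 = 330.7000 m


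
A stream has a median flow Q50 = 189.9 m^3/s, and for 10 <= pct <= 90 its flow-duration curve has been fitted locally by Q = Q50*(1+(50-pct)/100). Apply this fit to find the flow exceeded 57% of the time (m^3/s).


Q = 189.9 * (1 + (50 - 57)/100) = 176.6070 m^3/s


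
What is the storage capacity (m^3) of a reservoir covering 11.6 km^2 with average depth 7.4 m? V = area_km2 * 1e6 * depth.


V = 11.6 * 1e6 * 7.4 = 8.5840e+07 m^3


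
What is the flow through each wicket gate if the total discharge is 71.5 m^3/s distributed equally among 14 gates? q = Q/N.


q = 71.5 / 14 = 5.1071 m^3/s


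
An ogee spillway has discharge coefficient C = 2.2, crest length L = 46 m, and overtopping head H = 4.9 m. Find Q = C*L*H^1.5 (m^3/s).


Q = 2.2 * 46 * 4.9^1.5 = 1097.6772 m^3/s


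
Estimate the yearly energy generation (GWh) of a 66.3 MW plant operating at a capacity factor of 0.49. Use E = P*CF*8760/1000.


E = 66.3 * 0.49 * 8760 / 1000 = 284.5861 GWh


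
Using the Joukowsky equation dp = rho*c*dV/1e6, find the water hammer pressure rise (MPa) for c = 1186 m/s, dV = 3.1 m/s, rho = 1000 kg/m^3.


dp = 1000 * 1186 * 3.1 / 1e6 = 3.6766 MPa


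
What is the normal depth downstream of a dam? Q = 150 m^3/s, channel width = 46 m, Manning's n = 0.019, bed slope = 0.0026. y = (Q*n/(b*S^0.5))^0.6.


y = (150 * 0.019 / (46 * 0.0026^0.5))^0.6 = 1.1240 m


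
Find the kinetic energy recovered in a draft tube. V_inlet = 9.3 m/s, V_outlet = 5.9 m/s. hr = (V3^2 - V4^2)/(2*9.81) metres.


hr = (9.3^2 - 5.9^2) / (2*9.81) = 2.6340 m


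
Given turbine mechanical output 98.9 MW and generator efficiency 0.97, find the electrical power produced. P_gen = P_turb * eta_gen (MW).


P_gen = 98.9 * 0.97 = 95.9330 MW


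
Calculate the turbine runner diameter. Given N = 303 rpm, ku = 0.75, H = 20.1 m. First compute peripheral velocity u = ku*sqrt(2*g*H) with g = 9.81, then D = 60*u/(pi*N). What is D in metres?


u = 0.75 * sqrt(2*9.81*20.1) = 14.8939 m/s
D = 60 * 14.8939 / (pi * 303) = 0.9388 m


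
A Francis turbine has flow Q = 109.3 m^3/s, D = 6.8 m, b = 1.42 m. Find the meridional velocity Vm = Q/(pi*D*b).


Vm = 109.3 / (pi * 6.8 * 1.42) = 3.6031 m/s


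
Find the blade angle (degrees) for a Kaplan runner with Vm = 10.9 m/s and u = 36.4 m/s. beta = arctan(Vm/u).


beta = arctan(10.9 / 36.4) = 16.6704 degrees


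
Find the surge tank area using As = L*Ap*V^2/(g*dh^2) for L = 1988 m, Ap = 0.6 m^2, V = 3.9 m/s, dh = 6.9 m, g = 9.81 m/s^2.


As = 1988 * 0.6 * 3.9^2 / (9.81 * 6.9^2) = 38.8445 m^2


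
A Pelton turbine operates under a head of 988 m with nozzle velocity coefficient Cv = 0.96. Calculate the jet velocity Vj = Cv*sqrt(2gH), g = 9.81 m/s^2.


Vj = 0.96 * sqrt(2*9.81*988) = 133.6593 m/s


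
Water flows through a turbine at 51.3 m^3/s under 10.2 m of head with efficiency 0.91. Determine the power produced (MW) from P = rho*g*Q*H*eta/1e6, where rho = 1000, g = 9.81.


P = 1000 * 9.81 * 51.3 * 10.2 * 0.91 / 1e6 = 4.6712 MW


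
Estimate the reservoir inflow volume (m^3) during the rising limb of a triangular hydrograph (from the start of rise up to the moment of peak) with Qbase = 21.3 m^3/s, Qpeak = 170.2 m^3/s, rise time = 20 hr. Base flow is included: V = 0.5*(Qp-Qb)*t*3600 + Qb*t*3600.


V = 0.5*(170.2 - 21.3)*20*3600 + 21.3*20*3600 = 6.8940e+06 m^3


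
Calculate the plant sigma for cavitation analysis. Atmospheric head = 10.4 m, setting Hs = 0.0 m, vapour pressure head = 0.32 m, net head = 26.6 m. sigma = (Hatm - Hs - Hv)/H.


sigma = (10.4 - 0.0 - 0.32) / 26.6 = 0.3789


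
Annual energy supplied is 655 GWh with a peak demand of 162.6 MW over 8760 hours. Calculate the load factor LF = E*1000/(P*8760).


LF = 655 * 1000 / (162.6 * 8760) = 0.4599


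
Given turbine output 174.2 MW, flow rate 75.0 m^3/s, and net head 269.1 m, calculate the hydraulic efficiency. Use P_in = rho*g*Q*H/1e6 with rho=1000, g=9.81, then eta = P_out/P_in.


P_in = 1000 * 9.81 * 75.0 * 269.1 / 1e6 = 197.9903 MW
eta = 174.2 / 197.9903 = 0.8798


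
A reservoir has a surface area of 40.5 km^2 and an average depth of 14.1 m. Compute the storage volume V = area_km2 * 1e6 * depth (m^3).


V = 40.5 * 1e6 * 14.1 = 5.7105e+08 m^3


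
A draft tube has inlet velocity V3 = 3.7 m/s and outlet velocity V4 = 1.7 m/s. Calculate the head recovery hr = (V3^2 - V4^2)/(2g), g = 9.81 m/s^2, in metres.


hr = (3.7^2 - 1.7^2) / (2*9.81) = 0.5505 m


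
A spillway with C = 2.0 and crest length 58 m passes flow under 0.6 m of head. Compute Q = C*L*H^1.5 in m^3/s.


Q = 2.0 * 58 * 0.6^1.5 = 53.9119 m^3/s


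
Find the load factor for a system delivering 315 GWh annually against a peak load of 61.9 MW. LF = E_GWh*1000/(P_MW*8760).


LF = 315 * 1000 / (61.9 * 8760) = 0.5809


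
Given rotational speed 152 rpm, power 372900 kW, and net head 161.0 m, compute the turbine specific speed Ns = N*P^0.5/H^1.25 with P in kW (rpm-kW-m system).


Ns = 152 * 372900^0.5 / 161.0^1.25 = 161.8480


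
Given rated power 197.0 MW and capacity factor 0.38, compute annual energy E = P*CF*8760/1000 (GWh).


E = 197.0 * 0.38 * 8760 / 1000 = 655.7736 GWh


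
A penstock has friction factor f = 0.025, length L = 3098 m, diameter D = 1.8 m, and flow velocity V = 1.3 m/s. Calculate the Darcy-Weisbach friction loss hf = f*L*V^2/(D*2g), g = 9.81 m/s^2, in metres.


hf = 0.025 * 3098 * 1.3^2 / (1.8 * 2 * 9.81) = 3.7063 m


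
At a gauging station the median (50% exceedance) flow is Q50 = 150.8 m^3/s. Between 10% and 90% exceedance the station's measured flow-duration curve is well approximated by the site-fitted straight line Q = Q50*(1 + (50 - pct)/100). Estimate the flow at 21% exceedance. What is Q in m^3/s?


Q = 150.8 * (1 + (50 - 21)/100) = 194.5320 m^3/s


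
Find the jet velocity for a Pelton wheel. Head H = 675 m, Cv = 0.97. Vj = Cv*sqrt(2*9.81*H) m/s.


Vj = 0.97 * sqrt(2*9.81*675) = 111.6280 m/s


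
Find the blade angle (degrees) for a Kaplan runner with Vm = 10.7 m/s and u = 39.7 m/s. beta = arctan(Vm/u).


beta = arctan(10.7 / 39.7) = 15.0840 degrees


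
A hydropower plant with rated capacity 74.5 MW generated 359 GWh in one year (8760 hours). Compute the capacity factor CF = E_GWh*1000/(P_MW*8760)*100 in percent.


CF = 359 * 1000 / (74.5 * 8760) * 100 = 55.0090 %


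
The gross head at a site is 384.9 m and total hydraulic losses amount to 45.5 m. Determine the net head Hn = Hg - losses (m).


Hn = 384.9 - 45.5 = 339.4000 m


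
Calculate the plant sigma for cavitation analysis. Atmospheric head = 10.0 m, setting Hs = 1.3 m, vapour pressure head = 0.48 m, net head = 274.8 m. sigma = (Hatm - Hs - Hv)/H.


sigma = (10.0 - 1.3 - 0.48) / 274.8 = 0.0299


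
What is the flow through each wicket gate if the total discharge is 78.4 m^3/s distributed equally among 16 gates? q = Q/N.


q = 78.4 / 16 = 4.9000 m^3/s


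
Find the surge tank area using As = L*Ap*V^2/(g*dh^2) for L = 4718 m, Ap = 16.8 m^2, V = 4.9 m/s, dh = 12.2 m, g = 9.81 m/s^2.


As = 4718 * 16.8 * 4.9^2 / (9.81 * 12.2^2) = 1303.3790 m^2


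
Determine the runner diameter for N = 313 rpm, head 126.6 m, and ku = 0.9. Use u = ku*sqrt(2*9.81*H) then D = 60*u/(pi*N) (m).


u = 0.9 * sqrt(2*9.81*126.6) = 44.8548 m/s
D = 60 * 44.8548 / (pi * 313) = 2.7369 m


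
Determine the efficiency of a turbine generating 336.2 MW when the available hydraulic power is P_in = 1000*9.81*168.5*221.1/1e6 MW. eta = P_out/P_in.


P_in = 1000 * 9.81 * 168.5 * 221.1 / 1e6 = 365.4750 MW
eta = 336.2 / 365.4750 = 0.9199


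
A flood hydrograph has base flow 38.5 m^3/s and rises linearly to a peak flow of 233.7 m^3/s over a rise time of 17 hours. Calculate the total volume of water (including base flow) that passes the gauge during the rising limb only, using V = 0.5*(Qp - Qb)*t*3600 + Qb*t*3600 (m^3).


V = 0.5*(233.7 - 38.5)*17*3600 + 38.5*17*3600 = 8.3293e+06 m^3


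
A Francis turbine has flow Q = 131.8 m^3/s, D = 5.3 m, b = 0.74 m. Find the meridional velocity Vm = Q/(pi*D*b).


Vm = 131.8 / (pi * 5.3 * 0.74) = 10.6969 m/s


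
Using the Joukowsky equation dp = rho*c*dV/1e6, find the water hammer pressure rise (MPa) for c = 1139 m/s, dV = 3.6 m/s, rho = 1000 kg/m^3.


dp = 1000 * 1139 * 3.6 / 1e6 = 4.1004 MPa


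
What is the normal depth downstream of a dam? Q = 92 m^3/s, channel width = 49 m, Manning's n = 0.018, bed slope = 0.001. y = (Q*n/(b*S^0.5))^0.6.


y = (92 * 0.018 / (49 * 0.001^0.5))^0.6 = 1.0407 m


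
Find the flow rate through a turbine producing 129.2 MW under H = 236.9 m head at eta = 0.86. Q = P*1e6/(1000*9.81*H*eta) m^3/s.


Q = 129.2 * 1e6 / (1000 * 9.81 * 236.9 * 0.86) = 64.6443 m^3/s


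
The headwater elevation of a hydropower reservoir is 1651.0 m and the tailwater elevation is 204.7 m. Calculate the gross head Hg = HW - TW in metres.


Hg = 1651.0 - 204.7 = 1446.3000 m


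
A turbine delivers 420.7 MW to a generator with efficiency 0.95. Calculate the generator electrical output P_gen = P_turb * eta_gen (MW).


P_gen = 420.7 * 0.95 = 399.6650 MW


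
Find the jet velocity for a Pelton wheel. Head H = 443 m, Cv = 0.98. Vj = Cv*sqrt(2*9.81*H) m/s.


Vj = 0.98 * sqrt(2*9.81*443) = 91.3645 m/s


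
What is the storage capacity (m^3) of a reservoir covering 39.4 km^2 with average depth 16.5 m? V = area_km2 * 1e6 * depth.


V = 39.4 * 1e6 * 16.5 = 6.5010e+08 m^3


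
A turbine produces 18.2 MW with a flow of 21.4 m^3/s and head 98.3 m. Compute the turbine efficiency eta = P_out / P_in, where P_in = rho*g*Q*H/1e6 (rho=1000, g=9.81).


P_in = 1000 * 9.81 * 21.4 * 98.3 / 1e6 = 20.6365 MW
eta = 18.2 / 20.6365 = 0.8819


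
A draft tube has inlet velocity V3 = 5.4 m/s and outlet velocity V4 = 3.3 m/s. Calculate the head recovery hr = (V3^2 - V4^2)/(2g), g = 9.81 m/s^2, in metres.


hr = (5.4^2 - 3.3^2) / (2*9.81) = 0.9312 m


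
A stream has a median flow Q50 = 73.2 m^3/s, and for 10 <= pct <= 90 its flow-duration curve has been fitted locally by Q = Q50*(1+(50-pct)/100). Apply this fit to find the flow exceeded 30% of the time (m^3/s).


Q = 73.2 * (1 + (50 - 30)/100) = 87.8400 m^3/s


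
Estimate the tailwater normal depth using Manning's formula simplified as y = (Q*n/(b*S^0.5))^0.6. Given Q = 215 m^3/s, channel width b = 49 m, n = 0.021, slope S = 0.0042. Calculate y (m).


y = (215 * 0.021 / (49 * 0.0042^0.5))^0.6 = 1.2351 m


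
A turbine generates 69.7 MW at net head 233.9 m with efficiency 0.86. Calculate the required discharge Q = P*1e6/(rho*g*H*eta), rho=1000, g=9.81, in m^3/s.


Q = 69.7 * 1e6 / (1000 * 9.81 * 233.9 * 0.86) = 35.3212 m^3/s


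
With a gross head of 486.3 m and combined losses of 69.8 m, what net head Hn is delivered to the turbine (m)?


Hn = 486.3 - 69.8 = 416.5000 m


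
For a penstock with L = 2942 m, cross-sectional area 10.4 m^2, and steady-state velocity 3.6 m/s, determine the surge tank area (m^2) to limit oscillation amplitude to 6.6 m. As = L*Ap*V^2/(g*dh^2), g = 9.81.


As = 2942 * 10.4 * 3.6^2 / (9.81 * 6.6^2) = 927.9490 m^2


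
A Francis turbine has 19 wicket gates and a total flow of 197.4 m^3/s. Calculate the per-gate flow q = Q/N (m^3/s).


q = 197.4 / 19 = 10.3895 m^3/s


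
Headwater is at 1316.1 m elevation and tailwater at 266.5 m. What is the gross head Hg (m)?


Hg = 1316.1 - 266.5 = 1049.6000 m


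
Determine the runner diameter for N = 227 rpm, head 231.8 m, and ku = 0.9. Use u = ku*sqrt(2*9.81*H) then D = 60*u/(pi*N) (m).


u = 0.9 * sqrt(2*9.81*231.8) = 60.6944 m/s
D = 60 * 60.6944 / (pi * 227) = 5.1065 m


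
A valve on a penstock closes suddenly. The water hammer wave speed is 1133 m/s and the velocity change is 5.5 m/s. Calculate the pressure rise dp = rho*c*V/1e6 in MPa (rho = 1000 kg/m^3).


dp = 1000 * 1133 * 5.5 / 1e6 = 6.2315 MPa


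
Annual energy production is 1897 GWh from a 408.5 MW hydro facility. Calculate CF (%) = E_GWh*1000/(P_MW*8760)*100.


CF = 1897 * 1000 / (408.5 * 8760) * 100 = 53.0116 %


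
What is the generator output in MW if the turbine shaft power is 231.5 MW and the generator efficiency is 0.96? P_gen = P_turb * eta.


P_gen = 231.5 * 0.96 = 222.2400 MW


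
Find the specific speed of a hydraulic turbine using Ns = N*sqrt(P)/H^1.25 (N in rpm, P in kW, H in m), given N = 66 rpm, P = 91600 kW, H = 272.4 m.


Ns = 66 * 91600^0.5 / 272.4^1.25 = 18.0502


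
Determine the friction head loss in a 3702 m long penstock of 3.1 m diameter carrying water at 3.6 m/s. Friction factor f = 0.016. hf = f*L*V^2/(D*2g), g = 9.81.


hf = 0.016 * 3702 * 3.6^2 / (3.1 * 2 * 9.81) = 12.6212 m


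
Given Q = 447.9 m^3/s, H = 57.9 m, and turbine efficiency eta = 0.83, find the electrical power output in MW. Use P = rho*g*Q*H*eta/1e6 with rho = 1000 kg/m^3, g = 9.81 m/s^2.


P = 1000 * 9.81 * 447.9 * 57.9 * 0.83 / 1e6 = 211.1576 MW


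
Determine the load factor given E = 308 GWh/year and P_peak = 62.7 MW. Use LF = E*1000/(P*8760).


LF = 308 * 1000 / (62.7 * 8760) = 0.5608


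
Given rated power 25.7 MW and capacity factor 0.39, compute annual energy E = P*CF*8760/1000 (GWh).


E = 25.7 * 0.39 * 8760 / 1000 = 87.8015 GWh


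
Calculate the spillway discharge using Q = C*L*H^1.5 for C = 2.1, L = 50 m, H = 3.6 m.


Q = 2.1 * 50 * 3.6^1.5 = 717.2046 m^3/s


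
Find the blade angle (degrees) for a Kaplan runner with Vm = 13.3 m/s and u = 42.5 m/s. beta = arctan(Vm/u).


beta = arctan(13.3 / 42.5) = 17.3771 degrees


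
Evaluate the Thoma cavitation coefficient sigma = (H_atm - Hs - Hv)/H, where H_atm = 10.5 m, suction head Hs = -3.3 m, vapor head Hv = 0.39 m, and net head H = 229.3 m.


sigma = (10.5 - (-3.3) - 0.39) / 229.3 = 0.0585


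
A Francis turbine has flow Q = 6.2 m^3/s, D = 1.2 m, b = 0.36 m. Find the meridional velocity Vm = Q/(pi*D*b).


Vm = 6.2 / (pi * 1.2 * 0.36) = 4.5683 m/s


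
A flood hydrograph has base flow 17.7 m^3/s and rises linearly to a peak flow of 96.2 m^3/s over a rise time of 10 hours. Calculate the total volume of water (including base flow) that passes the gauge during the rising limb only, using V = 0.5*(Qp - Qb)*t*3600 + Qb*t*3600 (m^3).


V = 0.5*(96.2 - 17.7)*10*3600 + 17.7*10*3600 = 2.0502e+06 m^3


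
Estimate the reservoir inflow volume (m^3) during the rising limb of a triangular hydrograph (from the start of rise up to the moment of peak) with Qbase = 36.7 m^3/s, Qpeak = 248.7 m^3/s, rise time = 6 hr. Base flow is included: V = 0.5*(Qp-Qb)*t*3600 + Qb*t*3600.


V = 0.5*(248.7 - 36.7)*6*3600 + 36.7*6*3600 = 3.0823e+06 m^3


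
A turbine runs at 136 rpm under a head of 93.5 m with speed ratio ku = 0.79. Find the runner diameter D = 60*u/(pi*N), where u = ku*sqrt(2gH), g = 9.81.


u = 0.79 * sqrt(2*9.81*93.5) = 33.8363 m/s
D = 60 * 33.8363 / (pi * 136) = 4.7517 m


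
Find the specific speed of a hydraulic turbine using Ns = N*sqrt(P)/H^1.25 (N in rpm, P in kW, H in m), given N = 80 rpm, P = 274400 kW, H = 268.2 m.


Ns = 80 * 274400^0.5 / 268.2^1.25 = 38.6108


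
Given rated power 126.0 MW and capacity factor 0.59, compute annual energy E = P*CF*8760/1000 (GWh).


E = 126.0 * 0.59 * 8760 / 1000 = 651.2184 GWh


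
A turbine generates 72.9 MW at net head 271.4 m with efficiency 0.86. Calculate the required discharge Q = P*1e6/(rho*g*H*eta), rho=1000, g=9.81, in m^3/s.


Q = 72.9 * 1e6 / (1000 * 9.81 * 271.4 * 0.86) = 31.8383 m^3/s


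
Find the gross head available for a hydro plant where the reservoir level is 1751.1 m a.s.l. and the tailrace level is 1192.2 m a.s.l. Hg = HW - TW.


Hg = 1751.1 - 1192.2 = 558.9000 m


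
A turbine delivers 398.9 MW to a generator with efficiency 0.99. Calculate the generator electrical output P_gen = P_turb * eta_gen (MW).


P_gen = 398.9 * 0.99 = 394.9110 MW


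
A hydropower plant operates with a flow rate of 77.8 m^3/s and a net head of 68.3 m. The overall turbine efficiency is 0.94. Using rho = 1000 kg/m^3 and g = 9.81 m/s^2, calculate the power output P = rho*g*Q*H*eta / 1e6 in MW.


P = 1000 * 9.81 * 77.8 * 68.3 * 0.94 / 1e6 = 49.0001 MW


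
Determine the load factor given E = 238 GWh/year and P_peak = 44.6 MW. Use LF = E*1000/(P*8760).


LF = 238 * 1000 / (44.6 * 8760) = 0.6092


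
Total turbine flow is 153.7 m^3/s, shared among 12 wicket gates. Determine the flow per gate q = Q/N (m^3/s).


q = 153.7 / 12 = 12.8083 m^3/s


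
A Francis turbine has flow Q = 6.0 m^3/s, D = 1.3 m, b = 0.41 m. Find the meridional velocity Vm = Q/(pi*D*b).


Vm = 6.0 / (pi * 1.3 * 0.41) = 3.5832 m/s


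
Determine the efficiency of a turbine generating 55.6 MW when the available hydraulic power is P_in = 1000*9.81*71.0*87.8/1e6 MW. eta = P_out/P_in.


P_in = 1000 * 9.81 * 71.0 * 87.8 / 1e6 = 61.1536 MW
eta = 55.6 / 61.1536 = 0.9092


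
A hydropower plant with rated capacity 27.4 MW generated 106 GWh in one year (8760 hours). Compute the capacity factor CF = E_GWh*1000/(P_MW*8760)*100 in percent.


CF = 106 * 1000 / (27.4 * 8760) * 100 = 44.1623 %


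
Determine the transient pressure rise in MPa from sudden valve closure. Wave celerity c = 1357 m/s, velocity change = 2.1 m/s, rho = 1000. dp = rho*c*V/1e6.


dp = 1000 * 1357 * 2.1 / 1e6 = 2.8497 MPa


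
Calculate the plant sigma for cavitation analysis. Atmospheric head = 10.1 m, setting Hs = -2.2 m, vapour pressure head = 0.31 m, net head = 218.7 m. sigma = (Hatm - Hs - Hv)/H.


sigma = (10.1 - (-2.2) - 0.31) / 218.7 = 0.0548


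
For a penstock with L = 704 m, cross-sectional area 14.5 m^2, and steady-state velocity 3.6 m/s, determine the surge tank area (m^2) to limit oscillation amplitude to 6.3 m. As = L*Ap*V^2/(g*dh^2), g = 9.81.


As = 704 * 14.5 * 3.6^2 / (9.81 * 6.3^2) = 339.7782 m^2


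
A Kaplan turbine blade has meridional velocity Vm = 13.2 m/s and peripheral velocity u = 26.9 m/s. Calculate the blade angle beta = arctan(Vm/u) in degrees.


beta = arctan(13.2 / 26.9) = 26.1375 degrees


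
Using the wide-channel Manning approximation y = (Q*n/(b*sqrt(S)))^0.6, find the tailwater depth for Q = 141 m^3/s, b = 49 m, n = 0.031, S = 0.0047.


y = (141 * 0.031 / (49 * 0.0047^0.5))^0.6 = 1.1711 m


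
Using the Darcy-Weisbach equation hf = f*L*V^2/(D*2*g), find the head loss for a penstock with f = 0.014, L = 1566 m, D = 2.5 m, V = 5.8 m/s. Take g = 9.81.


hf = 0.014 * 1566 * 5.8^2 / (2.5 * 2 * 9.81) = 15.0362 m


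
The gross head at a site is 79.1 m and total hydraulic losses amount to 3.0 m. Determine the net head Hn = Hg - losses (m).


Hn = 79.1 - 3.0 = 76.1000 m


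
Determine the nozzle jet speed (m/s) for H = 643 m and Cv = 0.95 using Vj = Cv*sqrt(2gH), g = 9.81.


Vj = 0.95 * sqrt(2*9.81*643) = 106.7035 m/s


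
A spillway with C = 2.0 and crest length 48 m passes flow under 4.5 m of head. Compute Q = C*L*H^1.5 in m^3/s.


Q = 2.0 * 48 * 4.5^1.5 = 916.4104 m^3/s


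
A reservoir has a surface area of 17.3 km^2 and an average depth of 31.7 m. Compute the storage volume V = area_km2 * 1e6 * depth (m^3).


V = 17.3 * 1e6 * 31.7 = 5.4841e+08 m^3


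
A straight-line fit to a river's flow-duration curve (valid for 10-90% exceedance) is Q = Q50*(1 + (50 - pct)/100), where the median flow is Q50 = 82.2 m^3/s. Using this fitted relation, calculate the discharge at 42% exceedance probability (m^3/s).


Q = 82.2 * (1 + (50 - 42)/100) = 88.7760 m^3/s


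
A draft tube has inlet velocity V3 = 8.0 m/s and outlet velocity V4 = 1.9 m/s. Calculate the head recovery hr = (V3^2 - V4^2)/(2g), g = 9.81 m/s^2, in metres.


hr = (8.0^2 - 1.9^2) / (2*9.81) = 3.0780 m


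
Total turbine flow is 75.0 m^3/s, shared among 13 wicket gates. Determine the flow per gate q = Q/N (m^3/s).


q = 75.0 / 13 = 5.7692 m^3/s


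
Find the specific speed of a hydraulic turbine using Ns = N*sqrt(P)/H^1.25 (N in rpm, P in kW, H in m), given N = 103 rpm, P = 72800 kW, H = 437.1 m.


Ns = 103 * 72800^0.5 / 437.1^1.25 = 13.9052


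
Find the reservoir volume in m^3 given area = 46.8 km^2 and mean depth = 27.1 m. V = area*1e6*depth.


V = 46.8 * 1e6 * 27.1 = 1.2683e+09 m^3


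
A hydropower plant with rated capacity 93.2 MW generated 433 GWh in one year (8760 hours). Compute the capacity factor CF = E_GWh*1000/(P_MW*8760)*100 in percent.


CF = 433 * 1000 / (93.2 * 8760) * 100 = 53.0356 %


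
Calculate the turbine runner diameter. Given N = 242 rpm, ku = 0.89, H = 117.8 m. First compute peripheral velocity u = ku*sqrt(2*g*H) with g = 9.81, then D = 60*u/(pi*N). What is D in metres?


u = 0.89 * sqrt(2*9.81*117.8) = 42.7870 m/s
D = 60 * 42.7870 / (pi * 242) = 3.3767 m


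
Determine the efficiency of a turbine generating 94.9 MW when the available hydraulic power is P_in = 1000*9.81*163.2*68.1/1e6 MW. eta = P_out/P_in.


P_in = 1000 * 9.81 * 163.2 * 68.1 / 1e6 = 109.0276 MW
eta = 94.9 / 109.0276 = 0.8704


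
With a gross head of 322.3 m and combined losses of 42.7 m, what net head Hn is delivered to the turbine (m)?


Hn = 322.3 - 42.7 = 279.6000 m


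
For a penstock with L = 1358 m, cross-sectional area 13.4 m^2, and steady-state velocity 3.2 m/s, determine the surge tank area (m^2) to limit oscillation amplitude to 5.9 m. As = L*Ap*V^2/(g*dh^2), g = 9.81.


As = 1358 * 13.4 * 3.2^2 / (9.81 * 5.9^2) = 545.6718 m^2


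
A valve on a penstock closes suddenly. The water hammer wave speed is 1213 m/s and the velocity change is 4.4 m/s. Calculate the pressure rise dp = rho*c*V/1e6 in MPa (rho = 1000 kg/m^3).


dp = 1000 * 1213 * 4.4 / 1e6 = 5.3372 MPa


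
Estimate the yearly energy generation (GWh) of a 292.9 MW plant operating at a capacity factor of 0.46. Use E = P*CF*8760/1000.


E = 292.9 * 0.46 * 8760 / 1000 = 1180.2698 GWh


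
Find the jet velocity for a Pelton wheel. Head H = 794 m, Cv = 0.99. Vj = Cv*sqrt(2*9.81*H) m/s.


Vj = 0.99 * sqrt(2*9.81*794) = 123.5649 m/s


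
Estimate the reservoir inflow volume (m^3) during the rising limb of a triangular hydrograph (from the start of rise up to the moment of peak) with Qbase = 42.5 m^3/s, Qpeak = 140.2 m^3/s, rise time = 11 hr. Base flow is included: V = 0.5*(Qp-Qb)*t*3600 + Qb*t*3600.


V = 0.5*(140.2 - 42.5)*11*3600 + 42.5*11*3600 = 3.6175e+06 m^3


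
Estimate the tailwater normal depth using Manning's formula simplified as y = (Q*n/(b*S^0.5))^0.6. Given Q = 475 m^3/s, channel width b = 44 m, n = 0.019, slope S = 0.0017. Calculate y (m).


y = (475 * 0.019 / (44 * 0.0017^0.5))^0.6 = 2.6186 m


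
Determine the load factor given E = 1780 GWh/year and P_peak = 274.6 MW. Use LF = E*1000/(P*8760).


LF = 1780 * 1000 / (274.6 * 8760) = 0.7400


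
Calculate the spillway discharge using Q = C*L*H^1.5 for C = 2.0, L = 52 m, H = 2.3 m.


Q = 2.0 * 52 * 2.3^1.5 = 362.7648 m^3/s


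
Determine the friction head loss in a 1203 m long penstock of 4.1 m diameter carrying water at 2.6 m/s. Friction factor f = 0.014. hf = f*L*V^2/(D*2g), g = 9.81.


hf = 0.014 * 1203 * 2.6^2 / (4.1 * 2 * 9.81) = 1.4153 m


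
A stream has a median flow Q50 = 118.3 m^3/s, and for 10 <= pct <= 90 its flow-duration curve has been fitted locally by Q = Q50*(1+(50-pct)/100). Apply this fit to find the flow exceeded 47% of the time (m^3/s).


Q = 118.3 * (1 + (50 - 47)/100) = 121.8490 m^3/s


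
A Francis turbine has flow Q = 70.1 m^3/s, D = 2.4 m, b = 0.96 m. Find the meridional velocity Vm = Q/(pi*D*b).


Vm = 70.1 / (pi * 2.4 * 0.96) = 9.6847 m/s


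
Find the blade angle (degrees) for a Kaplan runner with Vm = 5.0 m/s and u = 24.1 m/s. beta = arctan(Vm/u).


beta = arctan(5.0 / 24.1) = 11.7208 degrees


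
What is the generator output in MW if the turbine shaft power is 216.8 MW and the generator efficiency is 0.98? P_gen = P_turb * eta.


P_gen = 216.8 * 0.98 = 212.4640 MW


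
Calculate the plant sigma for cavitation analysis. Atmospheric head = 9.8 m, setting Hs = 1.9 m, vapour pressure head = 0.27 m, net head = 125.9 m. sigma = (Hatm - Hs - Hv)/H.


sigma = (9.8 - 1.9 - 0.27) / 125.9 = 0.0606


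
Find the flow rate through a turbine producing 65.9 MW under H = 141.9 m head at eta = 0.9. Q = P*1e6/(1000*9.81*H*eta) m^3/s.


Q = 65.9 * 1e6 / (1000 * 9.81 * 141.9 * 0.9) = 52.6007 m^3/s


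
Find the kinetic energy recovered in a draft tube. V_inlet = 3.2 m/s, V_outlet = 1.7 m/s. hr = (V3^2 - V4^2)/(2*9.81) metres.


hr = (3.2^2 - 1.7^2) / (2*9.81) = 0.3746 m


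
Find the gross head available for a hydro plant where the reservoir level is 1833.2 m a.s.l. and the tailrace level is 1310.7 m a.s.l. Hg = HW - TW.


Hg = 1833.2 - 1310.7 = 522.5000 m


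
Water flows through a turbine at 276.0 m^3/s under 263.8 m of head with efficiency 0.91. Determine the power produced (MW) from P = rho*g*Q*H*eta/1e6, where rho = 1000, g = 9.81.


P = 1000 * 9.81 * 276.0 * 263.8 * 0.91 / 1e6 = 649.9714 MW


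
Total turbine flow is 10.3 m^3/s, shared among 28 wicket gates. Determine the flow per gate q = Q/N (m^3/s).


q = 10.3 / 28 = 0.3679 m^3/s


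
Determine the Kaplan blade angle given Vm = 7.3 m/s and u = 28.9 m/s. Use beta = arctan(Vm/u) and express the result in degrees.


beta = arctan(7.3 / 28.9) = 14.1761 degrees


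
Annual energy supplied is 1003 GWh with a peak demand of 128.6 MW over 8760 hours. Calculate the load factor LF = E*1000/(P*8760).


LF = 1003 * 1000 / (128.6 * 8760) = 0.8903


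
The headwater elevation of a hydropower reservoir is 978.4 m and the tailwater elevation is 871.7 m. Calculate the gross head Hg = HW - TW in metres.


Hg = 978.4 - 871.7 = 106.7000 m


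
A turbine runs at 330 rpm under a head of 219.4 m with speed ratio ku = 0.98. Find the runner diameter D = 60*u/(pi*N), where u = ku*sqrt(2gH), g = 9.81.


u = 0.98 * sqrt(2*9.81*219.4) = 64.2975 m/s
D = 60 * 64.2975 / (pi * 330) = 3.7212 m


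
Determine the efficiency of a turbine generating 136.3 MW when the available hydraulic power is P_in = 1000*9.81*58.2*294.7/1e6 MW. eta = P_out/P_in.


P_in = 1000 * 9.81 * 58.2 * 294.7 / 1e6 = 168.2566 MW
eta = 136.3 / 168.2566 = 0.8101


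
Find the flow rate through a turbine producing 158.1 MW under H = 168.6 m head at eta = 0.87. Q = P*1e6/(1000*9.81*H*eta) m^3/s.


Q = 158.1 * 1e6 / (1000 * 9.81 * 168.6 * 0.87) = 109.8717 m^3/s


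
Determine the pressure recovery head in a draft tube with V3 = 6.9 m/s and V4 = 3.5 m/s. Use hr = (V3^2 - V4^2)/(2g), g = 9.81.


hr = (6.9^2 - 3.5^2) / (2*9.81) = 1.8022 m


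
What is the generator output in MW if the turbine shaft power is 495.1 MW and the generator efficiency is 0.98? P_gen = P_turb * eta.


P_gen = 495.1 * 0.98 = 485.1980 MW


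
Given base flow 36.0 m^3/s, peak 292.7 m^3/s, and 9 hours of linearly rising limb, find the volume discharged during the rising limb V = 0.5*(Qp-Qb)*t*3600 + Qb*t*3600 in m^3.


V = 0.5*(292.7 - 36.0)*9*3600 + 36.0*9*3600 = 5.3249e+06 m^3


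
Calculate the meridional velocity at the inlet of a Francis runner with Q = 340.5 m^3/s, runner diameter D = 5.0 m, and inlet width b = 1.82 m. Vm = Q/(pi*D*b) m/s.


Vm = 340.5 / (pi * 5.0 * 1.82) = 11.9104 m/s


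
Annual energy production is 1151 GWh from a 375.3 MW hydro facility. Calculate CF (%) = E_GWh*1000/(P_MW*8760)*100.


CF = 1151 * 1000 / (375.3 * 8760) * 100 = 35.0100 %


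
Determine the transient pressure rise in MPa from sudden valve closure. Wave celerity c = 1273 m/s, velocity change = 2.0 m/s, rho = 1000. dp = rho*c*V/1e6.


dp = 1000 * 1273 * 2.0 / 1e6 = 2.5460 MPa


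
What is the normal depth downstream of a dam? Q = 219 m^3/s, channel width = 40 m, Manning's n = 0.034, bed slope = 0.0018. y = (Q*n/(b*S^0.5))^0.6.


y = (219 * 0.034 / (40 * 0.0018^0.5))^0.6 = 2.4285 m


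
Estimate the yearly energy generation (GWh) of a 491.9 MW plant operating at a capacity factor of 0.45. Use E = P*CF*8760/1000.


E = 491.9 * 0.45 * 8760 / 1000 = 1939.0698 GWh


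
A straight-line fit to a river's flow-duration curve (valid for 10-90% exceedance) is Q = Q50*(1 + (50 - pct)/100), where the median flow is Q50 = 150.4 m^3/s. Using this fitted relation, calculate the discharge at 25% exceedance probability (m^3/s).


Q = 150.4 * (1 + (50 - 25)/100) = 188.0000 m^3/s


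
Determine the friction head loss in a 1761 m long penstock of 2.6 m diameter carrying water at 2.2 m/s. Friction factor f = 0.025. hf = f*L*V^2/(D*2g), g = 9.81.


hf = 0.025 * 1761 * 2.2^2 / (2.6 * 2 * 9.81) = 4.1771 m


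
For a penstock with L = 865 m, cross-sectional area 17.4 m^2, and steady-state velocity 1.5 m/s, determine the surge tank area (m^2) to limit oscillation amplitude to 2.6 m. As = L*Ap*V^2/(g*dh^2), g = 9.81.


As = 865 * 17.4 * 1.5^2 / (9.81 * 2.6^2) = 510.6604 m^2


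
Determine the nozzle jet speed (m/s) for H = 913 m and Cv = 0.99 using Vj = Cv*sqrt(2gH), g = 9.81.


Vj = 0.99 * sqrt(2*9.81*913) = 132.5013 m/s


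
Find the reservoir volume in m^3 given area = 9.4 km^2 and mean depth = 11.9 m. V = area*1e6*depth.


V = 9.4 * 1e6 * 11.9 = 1.1186e+08 m^3


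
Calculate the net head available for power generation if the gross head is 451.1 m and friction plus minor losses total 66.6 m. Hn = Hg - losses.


Hn = 451.1 - 66.6 = 384.5000 m


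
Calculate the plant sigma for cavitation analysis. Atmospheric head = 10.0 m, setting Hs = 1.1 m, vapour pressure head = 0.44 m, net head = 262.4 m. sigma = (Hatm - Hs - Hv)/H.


sigma = (10.0 - 1.1 - 0.44) / 262.4 = 0.0322


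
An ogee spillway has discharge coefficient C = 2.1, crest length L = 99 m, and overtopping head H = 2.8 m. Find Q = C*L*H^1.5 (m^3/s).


Q = 2.1 * 99 * 2.8^1.5 = 974.0731 m^3/s


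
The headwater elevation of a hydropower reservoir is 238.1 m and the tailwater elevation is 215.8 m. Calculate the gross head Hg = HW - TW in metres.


Hg = 238.1 - 215.8 = 22.3000 m


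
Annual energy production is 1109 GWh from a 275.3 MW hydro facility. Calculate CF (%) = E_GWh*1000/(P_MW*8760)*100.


CF = 1109 * 1000 / (275.3 * 8760) * 100 = 45.9855 %


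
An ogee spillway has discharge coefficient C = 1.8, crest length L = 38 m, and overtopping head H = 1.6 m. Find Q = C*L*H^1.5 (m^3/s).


Q = 1.8 * 38 * 1.6^1.5 = 138.4319 m^3/s


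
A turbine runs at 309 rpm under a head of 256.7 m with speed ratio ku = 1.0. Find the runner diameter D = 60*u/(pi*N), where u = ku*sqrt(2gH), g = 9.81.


u = 1.0 * sqrt(2*9.81*256.7) = 70.9680 m/s
D = 60 * 70.9680 / (pi * 309) = 4.3864 m


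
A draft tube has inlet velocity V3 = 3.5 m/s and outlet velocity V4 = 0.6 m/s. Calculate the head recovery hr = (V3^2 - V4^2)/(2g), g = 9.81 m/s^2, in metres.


hr = (3.5^2 - 0.6^2) / (2*9.81) = 0.6060 m


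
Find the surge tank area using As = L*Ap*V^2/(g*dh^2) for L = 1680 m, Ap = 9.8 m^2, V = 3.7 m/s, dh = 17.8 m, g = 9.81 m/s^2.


As = 1680 * 9.8 * 3.7^2 / (9.81 * 17.8^2) = 72.5153 m^2


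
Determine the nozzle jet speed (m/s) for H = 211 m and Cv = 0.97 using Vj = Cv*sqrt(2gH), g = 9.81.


Vj = 0.97 * sqrt(2*9.81*211) = 62.4112 m/s


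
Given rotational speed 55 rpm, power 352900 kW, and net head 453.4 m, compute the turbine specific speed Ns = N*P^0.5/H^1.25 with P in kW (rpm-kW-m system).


Ns = 55 * 352900^0.5 / 453.4^1.25 = 15.6166


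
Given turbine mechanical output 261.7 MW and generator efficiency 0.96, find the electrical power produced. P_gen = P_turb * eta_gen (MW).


P_gen = 261.7 * 0.96 = 251.2320 MW


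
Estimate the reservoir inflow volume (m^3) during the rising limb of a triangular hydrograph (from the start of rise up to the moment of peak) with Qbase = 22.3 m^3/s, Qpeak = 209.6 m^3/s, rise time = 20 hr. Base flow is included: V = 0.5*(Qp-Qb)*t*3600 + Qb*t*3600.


V = 0.5*(209.6 - 22.3)*20*3600 + 22.3*20*3600 = 8.3484e+06 m^3


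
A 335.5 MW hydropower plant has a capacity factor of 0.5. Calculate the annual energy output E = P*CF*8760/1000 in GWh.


E = 335.5 * 0.5 * 8760 / 1000 = 1469.4900 GWh


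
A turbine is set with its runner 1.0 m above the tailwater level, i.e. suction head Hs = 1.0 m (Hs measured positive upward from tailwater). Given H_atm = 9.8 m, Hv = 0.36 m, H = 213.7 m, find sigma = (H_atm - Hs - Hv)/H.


sigma = (9.8 - 1.0 - 0.36) / 213.7 = 0.0395


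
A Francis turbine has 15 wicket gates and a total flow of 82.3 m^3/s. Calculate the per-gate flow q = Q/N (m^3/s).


q = 82.3 / 15 = 5.4867 m^3/s


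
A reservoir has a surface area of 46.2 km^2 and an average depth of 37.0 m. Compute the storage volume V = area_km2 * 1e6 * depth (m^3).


V = 46.2 * 1e6 * 37.0 = 1.7094e+09 m^3


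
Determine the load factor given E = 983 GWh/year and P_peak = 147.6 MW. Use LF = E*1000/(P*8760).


LF = 983 * 1000 / (147.6 * 8760) = 0.7603


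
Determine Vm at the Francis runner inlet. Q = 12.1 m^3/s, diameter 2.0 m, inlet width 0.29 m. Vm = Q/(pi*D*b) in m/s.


Vm = 12.1 / (pi * 2.0 * 0.29) = 6.6406 m/s


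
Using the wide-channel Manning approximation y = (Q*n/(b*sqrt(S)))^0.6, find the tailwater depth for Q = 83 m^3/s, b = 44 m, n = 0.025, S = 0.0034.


y = (83 * 0.025 / (44 * 0.0034^0.5))^0.6 = 0.8804 m


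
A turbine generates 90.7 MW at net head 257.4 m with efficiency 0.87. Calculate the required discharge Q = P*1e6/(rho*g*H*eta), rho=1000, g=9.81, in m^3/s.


Q = 90.7 * 1e6 / (1000 * 9.81 * 257.4 * 0.87) = 41.2867 m^3/s


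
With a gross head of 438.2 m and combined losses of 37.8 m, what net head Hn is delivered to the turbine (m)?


Hn = 438.2 - 37.8 = 400.4000 m


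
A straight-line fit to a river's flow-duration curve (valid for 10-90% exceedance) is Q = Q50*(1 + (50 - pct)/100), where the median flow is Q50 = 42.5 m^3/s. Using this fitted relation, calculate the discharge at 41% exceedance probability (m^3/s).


Q = 42.5 * (1 + (50 - 41)/100) = 46.3250 m^3/s


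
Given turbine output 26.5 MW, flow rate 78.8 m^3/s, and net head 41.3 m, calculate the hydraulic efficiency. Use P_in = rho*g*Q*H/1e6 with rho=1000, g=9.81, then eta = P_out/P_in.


P_in = 1000 * 9.81 * 78.8 * 41.3 / 1e6 = 31.9261 MW
eta = 26.5 / 31.9261 = 0.8300


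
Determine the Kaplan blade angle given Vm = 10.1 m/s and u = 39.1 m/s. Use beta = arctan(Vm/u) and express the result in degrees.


beta = arctan(10.1 / 39.1) = 14.4836 degrees


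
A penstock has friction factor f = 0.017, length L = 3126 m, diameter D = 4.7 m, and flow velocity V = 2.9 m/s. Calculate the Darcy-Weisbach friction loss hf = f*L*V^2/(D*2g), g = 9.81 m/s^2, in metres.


hf = 0.017 * 3126 * 2.9^2 / (4.7 * 2 * 9.81) = 4.8466 m


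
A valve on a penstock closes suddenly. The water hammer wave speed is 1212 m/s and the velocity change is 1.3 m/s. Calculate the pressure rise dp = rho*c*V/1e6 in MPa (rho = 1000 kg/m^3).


dp = 1000 * 1212 * 1.3 / 1e6 = 1.5756 MPa


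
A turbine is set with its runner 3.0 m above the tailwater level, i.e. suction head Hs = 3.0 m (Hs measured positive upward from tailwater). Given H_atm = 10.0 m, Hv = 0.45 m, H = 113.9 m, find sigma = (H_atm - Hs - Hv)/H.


sigma = (10.0 - 3.0 - 0.45) / 113.9 = 0.0575


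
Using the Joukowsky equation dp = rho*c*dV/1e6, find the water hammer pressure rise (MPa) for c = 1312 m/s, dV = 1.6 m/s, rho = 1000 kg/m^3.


dp = 1000 * 1312 * 1.6 / 1e6 = 2.0992 MPa


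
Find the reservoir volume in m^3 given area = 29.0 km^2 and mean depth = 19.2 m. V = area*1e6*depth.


V = 29.0 * 1e6 * 19.2 = 5.5680e+08 m^3


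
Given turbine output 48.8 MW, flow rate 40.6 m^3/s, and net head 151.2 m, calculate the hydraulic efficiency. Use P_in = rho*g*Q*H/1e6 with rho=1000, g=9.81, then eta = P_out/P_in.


P_in = 1000 * 9.81 * 40.6 * 151.2 / 1e6 = 60.2208 MW
eta = 48.8 / 60.2208 = 0.8104


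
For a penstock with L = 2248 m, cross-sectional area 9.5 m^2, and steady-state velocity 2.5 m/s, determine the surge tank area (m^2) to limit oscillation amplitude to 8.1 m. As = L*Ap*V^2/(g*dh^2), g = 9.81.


As = 2248 * 9.5 * 2.5^2 / (9.81 * 8.1^2) = 207.3771 m^2


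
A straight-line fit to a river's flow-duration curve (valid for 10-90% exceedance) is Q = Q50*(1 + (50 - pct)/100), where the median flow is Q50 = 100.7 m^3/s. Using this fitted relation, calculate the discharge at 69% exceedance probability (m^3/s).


Q = 100.7 * (1 + (50 - 69)/100) = 81.5670 m^3/s


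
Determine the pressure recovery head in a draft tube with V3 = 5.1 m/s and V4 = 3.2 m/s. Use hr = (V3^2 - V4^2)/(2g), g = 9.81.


hr = (5.1^2 - 3.2^2) / (2*9.81) = 0.8038 m


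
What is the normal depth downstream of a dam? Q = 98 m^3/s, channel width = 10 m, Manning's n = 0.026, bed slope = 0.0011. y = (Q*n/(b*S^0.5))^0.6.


y = (98 * 0.026 / (10 * 0.0011^0.5))^0.6 = 3.3986 m


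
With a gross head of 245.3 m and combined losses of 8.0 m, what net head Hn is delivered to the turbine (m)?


Hn = 245.3 - 8.0 = 237.3000 m


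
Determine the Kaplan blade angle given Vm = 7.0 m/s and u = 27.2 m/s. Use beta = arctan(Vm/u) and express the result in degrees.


beta = arctan(7.0 / 27.2) = 14.4321 degrees


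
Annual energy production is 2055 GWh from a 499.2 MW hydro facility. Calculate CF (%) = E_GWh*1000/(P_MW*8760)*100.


CF = 2055 * 1000 / (499.2 * 8760) * 100 = 46.9930 %
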